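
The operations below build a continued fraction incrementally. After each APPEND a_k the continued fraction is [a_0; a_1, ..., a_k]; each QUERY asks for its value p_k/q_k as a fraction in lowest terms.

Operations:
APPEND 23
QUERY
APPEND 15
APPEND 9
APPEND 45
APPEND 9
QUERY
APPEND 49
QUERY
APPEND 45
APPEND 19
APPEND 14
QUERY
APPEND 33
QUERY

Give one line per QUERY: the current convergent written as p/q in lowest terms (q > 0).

23/1
1276736/55351
62701575/2718334
754578134187/32713618403
24954775234355/1081877352872

APPEND 23: p_0 = 23·1 + 0 = 23, q_0 = 23·0 + 1 = 1 → 23/1
APPEND 15: p_1 = 15·23 + 1 = 346, q_1 = 15·1 + 0 = 15 → 346/15
APPEND 9: p_2 = 9·346 + 23 = 3137, q_2 = 9·15 + 1 = 136 → 3137/136
APPEND 45: p_3 = 45·3137 + 346 = 141511, q_3 = 45·136 + 15 = 6135 → 141511/6135
APPEND 9: p_4 = 9·141511 + 3137 = 1276736, q_4 = 9·6135 + 136 = 55351 → 1276736/55351
APPEND 49: p_5 = 49·1276736 + 141511 = 62701575, q_5 = 49·55351 + 6135 = 2718334 → 62701575/2718334
APPEND 45: p_6 = 45·62701575 + 1276736 = 2822847611, q_6 = 45·2718334 + 55351 = 122380381 → 2822847611/122380381
APPEND 19: p_7 = 19·2822847611 + 62701575 = 53696806184, q_7 = 19·122380381 + 2718334 = 2327945573 → 53696806184/2327945573
APPEND 14: p_8 = 14·53696806184 + 2822847611 = 754578134187, q_8 = 14·2327945573 + 122380381 = 32713618403 → 754578134187/32713618403
APPEND 33: p_9 = 33·754578134187 + 53696806184 = 24954775234355, q_9 = 33·32713618403 + 2327945573 = 1081877352872 → 24954775234355/1081877352872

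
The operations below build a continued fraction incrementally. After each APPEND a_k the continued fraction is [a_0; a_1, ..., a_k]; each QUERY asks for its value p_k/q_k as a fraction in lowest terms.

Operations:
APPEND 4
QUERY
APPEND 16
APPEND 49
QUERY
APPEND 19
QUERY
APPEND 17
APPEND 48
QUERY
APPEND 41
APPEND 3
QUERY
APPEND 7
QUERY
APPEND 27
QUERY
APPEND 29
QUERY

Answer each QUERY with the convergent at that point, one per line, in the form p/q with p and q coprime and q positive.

APPEND 4: p_0 = 4·1 + 0 = 4, q_0 = 4·0 + 1 = 1 → 4/1
APPEND 16: p_1 = 16·4 + 1 = 65, q_1 = 16·1 + 0 = 16 → 65/16
APPEND 49: p_2 = 49·65 + 4 = 3189, q_2 = 49·16 + 1 = 785 → 3189/785
APPEND 19: p_3 = 19·3189 + 65 = 60656, q_3 = 19·785 + 16 = 14931 → 60656/14931
APPEND 17: p_4 = 17·60656 + 3189 = 1034341, q_4 = 17·14931 + 785 = 254612 → 1034341/254612
APPEND 48: p_5 = 48·1034341 + 60656 = 49709024, q_5 = 48·254612 + 14931 = 12236307 → 49709024/12236307
APPEND 41: p_6 = 41·49709024 + 1034341 = 2039104325, q_6 = 41·12236307 + 254612 = 501943199 → 2039104325/501943199
APPEND 3: p_7 = 3·2039104325 + 49709024 = 6167021999, q_7 = 3·501943199 + 12236307 = 1518065904 → 6167021999/1518065904
APPEND 7: p_8 = 7·6167021999 + 2039104325 = 45208258318, q_8 = 7·1518065904 + 501943199 = 11128404527 → 45208258318/11128404527
APPEND 27: p_9 = 27·45208258318 + 6167021999 = 1226789996585, q_9 = 27·11128404527 + 1518065904 = 301984988133 → 1226789996585/301984988133
APPEND 29: p_10 = 29·1226789996585 + 45208258318 = 35622118159283, q_10 = 29·301984988133 + 11128404527 = 8768693060384 → 35622118159283/8768693060384

4/1
3189/785
60656/14931
49709024/12236307
6167021999/1518065904
45208258318/11128404527
1226789996585/301984988133
35622118159283/8768693060384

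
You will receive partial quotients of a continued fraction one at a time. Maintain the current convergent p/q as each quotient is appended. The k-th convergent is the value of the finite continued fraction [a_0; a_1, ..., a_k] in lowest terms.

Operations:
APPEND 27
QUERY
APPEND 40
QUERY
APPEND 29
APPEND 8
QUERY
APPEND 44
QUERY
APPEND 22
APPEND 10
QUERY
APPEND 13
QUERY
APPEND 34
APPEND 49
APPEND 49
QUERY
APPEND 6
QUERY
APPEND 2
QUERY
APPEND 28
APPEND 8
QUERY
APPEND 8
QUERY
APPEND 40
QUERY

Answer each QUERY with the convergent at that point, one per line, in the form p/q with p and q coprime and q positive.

27/1
1081/40
252089/9328
11123292/411593
2460768422/91055333
32234953999/1192783703
2640054501685927/97689420767917
15894183256084573/588129356751720
34428421013855073/1273948134271357
7873548194166068009/291343365065069085
63968275524972570689/2367005597636902396
2566604569193068895569/94971567270541164925

APPEND 27: p_0 = 27·1 + 0 = 27, q_0 = 27·0 + 1 = 1 → 27/1
APPEND 40: p_1 = 40·27 + 1 = 1081, q_1 = 40·1 + 0 = 40 → 1081/40
APPEND 29: p_2 = 29·1081 + 27 = 31376, q_2 = 29·40 + 1 = 1161 → 31376/1161
APPEND 8: p_3 = 8·31376 + 1081 = 252089, q_3 = 8·1161 + 40 = 9328 → 252089/9328
APPEND 44: p_4 = 44·252089 + 31376 = 11123292, q_4 = 44·9328 + 1161 = 411593 → 11123292/411593
APPEND 22: p_5 = 22·11123292 + 252089 = 244964513, q_5 = 22·411593 + 9328 = 9064374 → 244964513/9064374
APPEND 10: p_6 = 10·244964513 + 11123292 = 2460768422, q_6 = 10·9064374 + 411593 = 91055333 → 2460768422/91055333
APPEND 13: p_7 = 13·2460768422 + 244964513 = 32234953999, q_7 = 13·91055333 + 9064374 = 1192783703 → 32234953999/1192783703
APPEND 34: p_8 = 34·32234953999 + 2460768422 = 1098449204388, q_8 = 34·1192783703 + 91055333 = 40645701235 → 1098449204388/40645701235
APPEND 49: p_9 = 49·1098449204388 + 32234953999 = 53856245969011, q_9 = 49·40645701235 + 1192783703 = 1992832144218 → 53856245969011/1992832144218
APPEND 49: p_10 = 49·53856245969011 + 1098449204388 = 2640054501685927, q_10 = 49·1992832144218 + 40645701235 = 97689420767917 → 2640054501685927/97689420767917
APPEND 6: p_11 = 6·2640054501685927 + 53856245969011 = 15894183256084573, q_11 = 6·97689420767917 + 1992832144218 = 588129356751720 → 15894183256084573/588129356751720
APPEND 2: p_12 = 2·15894183256084573 + 2640054501685927 = 34428421013855073, q_12 = 2·588129356751720 + 97689420767917 = 1273948134271357 → 34428421013855073/1273948134271357
APPEND 28: p_13 = 28·34428421013855073 + 15894183256084573 = 979889971644026617, q_13 = 28·1273948134271357 + 588129356751720 = 36258677116349716 → 979889971644026617/36258677116349716
APPEND 8: p_14 = 8·979889971644026617 + 34428421013855073 = 7873548194166068009, q_14 = 8·36258677116349716 + 1273948134271357 = 291343365065069085 → 7873548194166068009/291343365065069085
APPEND 8: p_15 = 8·7873548194166068009 + 979889971644026617 = 63968275524972570689, q_15 = 8·291343365065069085 + 36258677116349716 = 2367005597636902396 → 63968275524972570689/2367005597636902396
APPEND 40: p_16 = 40·63968275524972570689 + 7873548194166068009 = 2566604569193068895569, q_16 = 40·2367005597636902396 + 291343365065069085 = 94971567270541164925 → 2566604569193068895569/94971567270541164925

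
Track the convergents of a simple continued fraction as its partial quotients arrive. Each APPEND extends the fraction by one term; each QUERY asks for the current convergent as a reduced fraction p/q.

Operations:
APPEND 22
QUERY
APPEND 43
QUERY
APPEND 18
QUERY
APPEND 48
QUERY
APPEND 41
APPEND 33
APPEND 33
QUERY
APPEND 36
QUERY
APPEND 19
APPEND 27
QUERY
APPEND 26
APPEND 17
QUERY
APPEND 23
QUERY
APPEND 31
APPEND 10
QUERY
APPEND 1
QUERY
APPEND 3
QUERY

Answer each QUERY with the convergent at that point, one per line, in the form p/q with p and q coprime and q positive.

APPEND 22: p_0 = 22·1 + 0 = 22, q_0 = 22·0 + 1 = 1 → 22/1
APPEND 43: p_1 = 43·22 + 1 = 947, q_1 = 43·1 + 0 = 43 → 947/43
APPEND 18: p_2 = 18·947 + 22 = 17068, q_2 = 18·43 + 1 = 775 → 17068/775
APPEND 48: p_3 = 48·17068 + 947 = 820211, q_3 = 48·775 + 43 = 37243 → 820211/37243
APPEND 41: p_4 = 41·820211 + 17068 = 33645719, q_4 = 41·37243 + 775 = 1527738 → 33645719/1527738
APPEND 33: p_5 = 33·33645719 + 820211 = 1111128938, q_5 = 33·1527738 + 37243 = 50452597 → 1111128938/50452597
APPEND 33: p_6 = 33·1111128938 + 33645719 = 36700900673, q_6 = 33·50452597 + 1527738 = 1666463439 → 36700900673/1666463439
APPEND 36: p_7 = 36·36700900673 + 1111128938 = 1322343553166, q_7 = 36·1666463439 + 50452597 = 60043136401 → 1322343553166/60043136401
APPEND 19: p_8 = 19·1322343553166 + 36700900673 = 25161228410827, q_8 = 19·60043136401 + 1666463439 = 1142486055058 → 25161228410827/1142486055058
APPEND 27: p_9 = 27·25161228410827 + 1322343553166 = 680675510645495, q_9 = 27·1142486055058 + 60043136401 = 30907166622967 → 680675510645495/30907166622967
APPEND 26: p_10 = 26·680675510645495 + 25161228410827 = 17722724505193697, q_10 = 26·30907166622967 + 1142486055058 = 804728818252200 → 17722724505193697/804728818252200
APPEND 17: p_11 = 17·17722724505193697 + 680675510645495 = 301966992098938344, q_11 = 17·804728818252200 + 30907166622967 = 13711297076910367 → 301966992098938344/13711297076910367
APPEND 23: p_12 = 23·301966992098938344 + 17722724505193697 = 6962963542780775609, q_12 = 23·13711297076910367 + 804728818252200 = 316164561587190641 → 6962963542780775609/316164561587190641
APPEND 31: p_13 = 31·6962963542780775609 + 301966992098938344 = 216153836818302982223, q_13 = 31·316164561587190641 + 13711297076910367 = 9814812706279820238 → 216153836818302982223/9814812706279820238
APPEND 10: p_14 = 10·216153836818302982223 + 6962963542780775609 = 2168501331725810597839, q_14 = 10·9814812706279820238 + 316164561587190641 = 98464291624385393021 → 2168501331725810597839/98464291624385393021
APPEND 1: p_15 = 1·2168501331725810597839 + 216153836818302982223 = 2384655168544113580062, q_15 = 1·98464291624385393021 + 9814812706279820238 = 108279104330665213259 → 2384655168544113580062/108279104330665213259
APPEND 3: p_16 = 3·2384655168544113580062 + 2168501331725810597839 = 9322466837358151338025, q_16 = 3·108279104330665213259 + 98464291624385393021 = 423301604616381032798 → 9322466837358151338025/423301604616381032798

22/1
947/43
17068/775
820211/37243
36700900673/1666463439
1322343553166/60043136401
680675510645495/30907166622967
301966992098938344/13711297076910367
6962963542780775609/316164561587190641
2168501331725810597839/98464291624385393021
2384655168544113580062/108279104330665213259
9322466837358151338025/423301604616381032798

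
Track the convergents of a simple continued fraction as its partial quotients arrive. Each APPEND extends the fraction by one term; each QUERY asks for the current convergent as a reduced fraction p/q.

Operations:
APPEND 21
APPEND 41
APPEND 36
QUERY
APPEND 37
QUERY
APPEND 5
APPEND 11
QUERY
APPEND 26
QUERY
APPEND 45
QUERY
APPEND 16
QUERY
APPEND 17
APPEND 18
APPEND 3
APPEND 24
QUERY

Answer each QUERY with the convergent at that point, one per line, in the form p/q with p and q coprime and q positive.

APPEND 21: p_0 = 21·1 + 0 = 21, q_0 = 21·0 + 1 = 1 → 21/1
APPEND 41: p_1 = 41·21 + 1 = 862, q_1 = 41·1 + 0 = 41 → 862/41
APPEND 36: p_2 = 36·862 + 21 = 31053, q_2 = 36·41 + 1 = 1477 → 31053/1477
APPEND 37: p_3 = 37·31053 + 862 = 1149823, q_3 = 37·1477 + 41 = 54690 → 1149823/54690
APPEND 5: p_4 = 5·1149823 + 31053 = 5780168, q_4 = 5·54690 + 1477 = 274927 → 5780168/274927
APPEND 11: p_5 = 11·5780168 + 1149823 = 64731671, q_5 = 11·274927 + 54690 = 3078887 → 64731671/3078887
APPEND 26: p_6 = 26·64731671 + 5780168 = 1688803614, q_6 = 26·3078887 + 274927 = 80325989 → 1688803614/80325989
APPEND 45: p_7 = 45·1688803614 + 64731671 = 76060894301, q_7 = 45·80325989 + 3078887 = 3617748392 → 76060894301/3617748392
APPEND 16: p_8 = 16·76060894301 + 1688803614 = 1218663112430, q_8 = 16·3617748392 + 80325989 = 57964300261 → 1218663112430/57964300261
APPEND 17: p_9 = 17·1218663112430 + 76060894301 = 20793333805611, q_9 = 17·57964300261 + 3617748392 = 989010852829 → 20793333805611/989010852829
APPEND 18: p_10 = 18·20793333805611 + 1218663112430 = 375498671613428, q_10 = 18·989010852829 + 57964300261 = 17860159651183 → 375498671613428/17860159651183
APPEND 3: p_11 = 3·375498671613428 + 20793333805611 = 1147289348645895, q_11 = 3·17860159651183 + 989010852829 = 54569489806378 → 1147289348645895/54569489806378
APPEND 24: p_12 = 24·1147289348645895 + 375498671613428 = 27910443039114908, q_12 = 24·54569489806378 + 17860159651183 = 1327527915004255 → 27910443039114908/1327527915004255

31053/1477
1149823/54690
64731671/3078887
1688803614/80325989
76060894301/3617748392
1218663112430/57964300261
27910443039114908/1327527915004255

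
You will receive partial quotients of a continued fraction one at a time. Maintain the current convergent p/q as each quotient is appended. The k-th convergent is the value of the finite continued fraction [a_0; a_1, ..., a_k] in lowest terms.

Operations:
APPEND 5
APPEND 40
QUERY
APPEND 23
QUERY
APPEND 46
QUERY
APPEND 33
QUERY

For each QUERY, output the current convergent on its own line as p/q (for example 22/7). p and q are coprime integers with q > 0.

APPEND 5: p_0 = 5·1 + 0 = 5, q_0 = 5·0 + 1 = 1 → 5/1
APPEND 40: p_1 = 40·5 + 1 = 201, q_1 = 40·1 + 0 = 40 → 201/40
APPEND 23: p_2 = 23·201 + 5 = 4628, q_2 = 23·40 + 1 = 921 → 4628/921
APPEND 46: p_3 = 46·4628 + 201 = 213089, q_3 = 46·921 + 40 = 42406 → 213089/42406
APPEND 33: p_4 = 33·213089 + 4628 = 7036565, q_4 = 33·42406 + 921 = 1400319 → 7036565/1400319

201/40
4628/921
213089/42406
7036565/1400319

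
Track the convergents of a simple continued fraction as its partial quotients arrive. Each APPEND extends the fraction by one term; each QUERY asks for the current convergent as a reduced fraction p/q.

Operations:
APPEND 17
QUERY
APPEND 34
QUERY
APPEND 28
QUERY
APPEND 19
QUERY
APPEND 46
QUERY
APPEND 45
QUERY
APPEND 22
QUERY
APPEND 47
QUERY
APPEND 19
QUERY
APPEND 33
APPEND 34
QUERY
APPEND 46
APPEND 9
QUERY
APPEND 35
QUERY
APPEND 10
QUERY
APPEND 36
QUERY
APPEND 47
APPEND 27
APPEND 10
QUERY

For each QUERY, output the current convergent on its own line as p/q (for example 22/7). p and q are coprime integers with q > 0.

APPEND 17: p_0 = 17·1 + 0 = 17, q_0 = 17·0 + 1 = 1 → 17/1
APPEND 34: p_1 = 34·17 + 1 = 579, q_1 = 34·1 + 0 = 34 → 579/34
APPEND 28: p_2 = 28·579 + 17 = 16229, q_2 = 28·34 + 1 = 953 → 16229/953
APPEND 19: p_3 = 19·16229 + 579 = 308930, q_3 = 19·953 + 34 = 18141 → 308930/18141
APPEND 46: p_4 = 46·308930 + 16229 = 14227009, q_4 = 46·18141 + 953 = 835439 → 14227009/835439
APPEND 45: p_5 = 45·14227009 + 308930 = 640524335, q_5 = 45·835439 + 18141 = 37612896 → 640524335/37612896
APPEND 22: p_6 = 22·640524335 + 14227009 = 14105762379, q_6 = 22·37612896 + 835439 = 828319151 → 14105762379/828319151
APPEND 47: p_7 = 47·14105762379 + 640524335 = 663611356148, q_7 = 47·828319151 + 37612896 = 38968612993 → 663611356148/38968612993
APPEND 19: p_8 = 19·663611356148 + 14105762379 = 12622721529191, q_8 = 19·38968612993 + 828319151 = 741231966018 → 12622721529191/741231966018
APPEND 33: p_9 = 33·12622721529191 + 663611356148 = 417213421819451, q_9 = 33·741231966018 + 38968612993 = 24499623491587 → 417213421819451/24499623491587
APPEND 34: p_10 = 34·417213421819451 + 12622721529191 = 14197879063390525, q_10 = 34·24499623491587 + 741231966018 = 833728430679976 → 14197879063390525/833728430679976
APPEND 46: p_11 = 46·14197879063390525 + 417213421819451 = 653519650337783601, q_11 = 46·833728430679976 + 24499623491587 = 38376007434770483 → 653519650337783601/38376007434770483
APPEND 9: p_12 = 9·653519650337783601 + 14197879063390525 = 5895874732103442934, q_12 = 9·38376007434770483 + 833728430679976 = 346217795343614323 → 5895874732103442934/346217795343614323
APPEND 35: p_13 = 35·5895874732103442934 + 653519650337783601 = 207009135273958286291, q_13 = 35·346217795343614323 + 38376007434770483 = 12155998844461271788 → 207009135273958286291/12155998844461271788
APPEND 10: p_14 = 10·207009135273958286291 + 5895874732103442934 = 2075987227471686305844, q_14 = 10·12155998844461271788 + 346217795343614323 = 121906206239956332203 → 2075987227471686305844/121906206239956332203
APPEND 36: p_15 = 36·2075987227471686305844 + 207009135273958286291 = 74942549324254665296675, q_15 = 36·121906206239956332203 + 12155998844461271788 = 4400779423482889231096 → 74942549324254665296675/4400779423482889231096
APPEND 47: p_16 = 47·74942549324254665296675 + 2075987227471686305844 = 3524375805467440955249569, q_16 = 47·4400779423482889231096 + 121906206239956332203 = 206958539109935750193715 → 3524375805467440955249569/206958539109935750193715
APPEND 27: p_17 = 27·3524375805467440955249569 + 74942549324254665296675 = 95233089296945160457035038, q_17 = 27·206958539109935750193715 + 4400779423482889231096 = 5592281335391748144461401 → 95233089296945160457035038/5592281335391748144461401
APPEND 10: p_18 = 10·95233089296945160457035038 + 3524375805467440955249569 = 955855268774919045525599949, q_18 = 10·5592281335391748144461401 + 206958539109935750193715 = 56129771893027417194807725 → 955855268774919045525599949/56129771893027417194807725

17/1
579/34
16229/953
308930/18141
14227009/835439
640524335/37612896
14105762379/828319151
663611356148/38968612993
12622721529191/741231966018
14197879063390525/833728430679976
5895874732103442934/346217795343614323
207009135273958286291/12155998844461271788
2075987227471686305844/121906206239956332203
74942549324254665296675/4400779423482889231096
955855268774919045525599949/56129771893027417194807725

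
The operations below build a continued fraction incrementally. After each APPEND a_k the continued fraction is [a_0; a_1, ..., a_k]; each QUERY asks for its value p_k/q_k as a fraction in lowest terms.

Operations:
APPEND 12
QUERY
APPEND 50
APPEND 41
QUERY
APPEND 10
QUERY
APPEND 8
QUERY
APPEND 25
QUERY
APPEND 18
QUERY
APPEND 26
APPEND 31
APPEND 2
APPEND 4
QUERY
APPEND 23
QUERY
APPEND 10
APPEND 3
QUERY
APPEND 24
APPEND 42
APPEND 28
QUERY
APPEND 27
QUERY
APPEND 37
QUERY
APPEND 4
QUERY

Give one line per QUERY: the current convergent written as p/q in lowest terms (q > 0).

APPEND 12: p_0 = 12·1 + 0 = 12, q_0 = 12·0 + 1 = 1 → 12/1
APPEND 50: p_1 = 50·12 + 1 = 601, q_1 = 50·1 + 0 = 50 → 601/50
APPEND 41: p_2 = 41·601 + 12 = 24653, q_2 = 41·50 + 1 = 2051 → 24653/2051
APPEND 10: p_3 = 10·24653 + 601 = 247131, q_3 = 10·2051 + 50 = 20560 → 247131/20560
APPEND 8: p_4 = 8·247131 + 24653 = 2001701, q_4 = 8·20560 + 2051 = 166531 → 2001701/166531
APPEND 25: p_5 = 25·2001701 + 247131 = 50289656, q_5 = 25·166531 + 20560 = 4183835 → 50289656/4183835
APPEND 18: p_6 = 18·50289656 + 2001701 = 907215509, q_6 = 18·4183835 + 166531 = 75475561 → 907215509/75475561
APPEND 26: p_7 = 26·907215509 + 50289656 = 23637892890, q_7 = 26·75475561 + 4183835 = 1966548421 → 23637892890/1966548421
APPEND 31: p_8 = 31·23637892890 + 907215509 = 733681895099, q_8 = 31·1966548421 + 75475561 = 61038476612 → 733681895099/61038476612
APPEND 2: p_9 = 2·733681895099 + 23637892890 = 1491001683088, q_9 = 2·61038476612 + 1966548421 = 124043501645 → 1491001683088/124043501645
APPEND 4: p_10 = 4·1491001683088 + 733681895099 = 6697688627451, q_10 = 4·124043501645 + 61038476612 = 557212483192 → 6697688627451/557212483192
APPEND 23: p_11 = 23·6697688627451 + 1491001683088 = 155537840114461, q_11 = 23·557212483192 + 124043501645 = 12939930615061 → 155537840114461/12939930615061
APPEND 10: p_12 = 10·155537840114461 + 6697688627451 = 1562076089772061, q_12 = 10·12939930615061 + 557212483192 = 129956518633802 → 1562076089772061/129956518633802
APPEND 3: p_13 = 3·1562076089772061 + 155537840114461 = 4841766109430644, q_13 = 3·129956518633802 + 12939930615061 = 402809486516467 → 4841766109430644/402809486516467
APPEND 24: p_14 = 24·4841766109430644 + 1562076089772061 = 117764462716107517, q_14 = 24·402809486516467 + 129956518633802 = 9797384195029010 → 117764462716107517/9797384195029010
APPEND 42: p_15 = 42·117764462716107517 + 4841766109430644 = 4950949200185946358, q_15 = 42·9797384195029010 + 402809486516467 = 411892945677734887 → 4950949200185946358/411892945677734887
APPEND 28: p_16 = 28·4950949200185946358 + 117764462716107517 = 138744342067922605541, q_16 = 28·411892945677734887 + 9797384195029010 = 11542799863171605846 → 138744342067922605541/11542799863171605846
APPEND 27: p_17 = 27·138744342067922605541 + 4950949200185946358 = 3751048185034096295965, q_17 = 27·11542799863171605846 + 411892945677734887 = 312067489251311092729 → 3751048185034096295965/312067489251311092729
APPEND 37: p_18 = 37·3751048185034096295965 + 138744342067922605541 = 138927527188329485556246, q_18 = 37·312067489251311092729 + 11542799863171605846 = 11558039902161682036819 → 138927527188329485556246/11558039902161682036819
APPEND 4: p_19 = 4·138927527188329485556246 + 3751048185034096295965 = 559461156938352038520949, q_19 = 4·11558039902161682036819 + 312067489251311092729 = 46544227097898039240005 → 559461156938352038520949/46544227097898039240005

12/1
24653/2051
247131/20560
2001701/166531
50289656/4183835
907215509/75475561
6697688627451/557212483192
155537840114461/12939930615061
4841766109430644/402809486516467
138744342067922605541/11542799863171605846
3751048185034096295965/312067489251311092729
138927527188329485556246/11558039902161682036819
559461156938352038520949/46544227097898039240005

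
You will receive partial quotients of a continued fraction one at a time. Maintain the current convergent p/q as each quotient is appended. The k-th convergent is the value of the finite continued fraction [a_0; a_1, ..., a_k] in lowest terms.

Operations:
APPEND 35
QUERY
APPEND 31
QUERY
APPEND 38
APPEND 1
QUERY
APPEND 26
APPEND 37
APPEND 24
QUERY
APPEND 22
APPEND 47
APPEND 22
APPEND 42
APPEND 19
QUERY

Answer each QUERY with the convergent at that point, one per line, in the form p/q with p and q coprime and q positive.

APPEND 35: p_0 = 35·1 + 0 = 35, q_0 = 35·0 + 1 = 1 → 35/1
APPEND 31: p_1 = 31·35 + 1 = 1086, q_1 = 31·1 + 0 = 31 → 1086/31
APPEND 38: p_2 = 38·1086 + 35 = 41303, q_2 = 38·31 + 1 = 1179 → 41303/1179
APPEND 1: p_3 = 1·41303 + 1086 = 42389, q_3 = 1·1179 + 31 = 1210 → 42389/1210
APPEND 26: p_4 = 26·42389 + 41303 = 1143417, q_4 = 26·1210 + 1179 = 32639 → 1143417/32639
APPEND 37: p_5 = 37·1143417 + 42389 = 42348818, q_5 = 37·32639 + 1210 = 1208853 → 42348818/1208853
APPEND 24: p_6 = 24·42348818 + 1143417 = 1017515049, q_6 = 24·1208853 + 32639 = 29045111 → 1017515049/29045111
APPEND 22: p_7 = 22·1017515049 + 42348818 = 22427679896, q_7 = 22·29045111 + 1208853 = 640201295 → 22427679896/640201295
APPEND 47: p_8 = 47·22427679896 + 1017515049 = 1055118470161, q_8 = 47·640201295 + 29045111 = 30118505976 → 1055118470161/30118505976
APPEND 22: p_9 = 22·1055118470161 + 22427679896 = 23235034023438, q_9 = 22·30118505976 + 640201295 = 663247332767 → 23235034023438/663247332767
APPEND 42: p_10 = 42·23235034023438 + 1055118470161 = 976926547454557, q_10 = 42·663247332767 + 30118505976 = 27886506482190 → 976926547454557/27886506482190
APPEND 19: p_11 = 19·976926547454557 + 23235034023438 = 18584839435660021, q_11 = 19·27886506482190 + 663247332767 = 530506870494377 → 18584839435660021/530506870494377

35/1
1086/31
42389/1210
1017515049/29045111
18584839435660021/530506870494377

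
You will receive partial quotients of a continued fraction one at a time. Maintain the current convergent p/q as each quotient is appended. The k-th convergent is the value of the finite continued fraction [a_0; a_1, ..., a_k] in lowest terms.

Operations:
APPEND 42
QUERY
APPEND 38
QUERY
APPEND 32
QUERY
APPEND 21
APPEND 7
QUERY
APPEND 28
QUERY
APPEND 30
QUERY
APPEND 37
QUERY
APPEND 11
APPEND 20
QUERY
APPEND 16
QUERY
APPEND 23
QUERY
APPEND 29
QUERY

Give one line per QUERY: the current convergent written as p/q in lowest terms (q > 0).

42/1
1597/38
51146/1217
7580787/180382
213337699/5076291
6407711757/152469112
237298672708/5646433435
52571160903608/1250911171375
843755267569273/20076841978897
19458942314996887/463018276686006
565153082402478996/13447606865873071

APPEND 42: p_0 = 42·1 + 0 = 42, q_0 = 42·0 + 1 = 1 → 42/1
APPEND 38: p_1 = 38·42 + 1 = 1597, q_1 = 38·1 + 0 = 38 → 1597/38
APPEND 32: p_2 = 32·1597 + 42 = 51146, q_2 = 32·38 + 1 = 1217 → 51146/1217
APPEND 21: p_3 = 21·51146 + 1597 = 1075663, q_3 = 21·1217 + 38 = 25595 → 1075663/25595
APPEND 7: p_4 = 7·1075663 + 51146 = 7580787, q_4 = 7·25595 + 1217 = 180382 → 7580787/180382
APPEND 28: p_5 = 28·7580787 + 1075663 = 213337699, q_5 = 28·180382 + 25595 = 5076291 → 213337699/5076291
APPEND 30: p_6 = 30·213337699 + 7580787 = 6407711757, q_6 = 30·5076291 + 180382 = 152469112 → 6407711757/152469112
APPEND 37: p_7 = 37·6407711757 + 213337699 = 237298672708, q_7 = 37·152469112 + 5076291 = 5646433435 → 237298672708/5646433435
APPEND 11: p_8 = 11·237298672708 + 6407711757 = 2616693111545, q_8 = 11·5646433435 + 152469112 = 62263236897 → 2616693111545/62263236897
APPEND 20: p_9 = 20·2616693111545 + 237298672708 = 52571160903608, q_9 = 20·62263236897 + 5646433435 = 1250911171375 → 52571160903608/1250911171375
APPEND 16: p_10 = 16·52571160903608 + 2616693111545 = 843755267569273, q_10 = 16·1250911171375 + 62263236897 = 20076841978897 → 843755267569273/20076841978897
APPEND 23: p_11 = 23·843755267569273 + 52571160903608 = 19458942314996887, q_11 = 23·20076841978897 + 1250911171375 = 463018276686006 → 19458942314996887/463018276686006
APPEND 29: p_12 = 29·19458942314996887 + 843755267569273 = 565153082402478996, q_12 = 29·463018276686006 + 20076841978897 = 13447606865873071 → 565153082402478996/13447606865873071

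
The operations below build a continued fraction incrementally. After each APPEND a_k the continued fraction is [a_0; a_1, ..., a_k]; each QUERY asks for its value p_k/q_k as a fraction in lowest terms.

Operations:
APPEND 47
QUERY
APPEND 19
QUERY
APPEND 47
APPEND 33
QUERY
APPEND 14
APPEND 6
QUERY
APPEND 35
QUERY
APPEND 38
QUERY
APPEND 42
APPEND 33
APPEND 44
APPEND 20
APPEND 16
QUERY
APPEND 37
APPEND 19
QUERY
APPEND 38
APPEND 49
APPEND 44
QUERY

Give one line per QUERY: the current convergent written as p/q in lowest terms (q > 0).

APPEND 47: p_0 = 47·1 + 0 = 47, q_0 = 47·0 + 1 = 1 → 47/1
APPEND 19: p_1 = 19·47 + 1 = 894, q_1 = 19·1 + 0 = 19 → 894/19
APPEND 47: p_2 = 47·894 + 47 = 42065, q_2 = 47·19 + 1 = 894 → 42065/894
APPEND 33: p_3 = 33·42065 + 894 = 1389039, q_3 = 33·894 + 19 = 29521 → 1389039/29521
APPEND 14: p_4 = 14·1389039 + 42065 = 19488611, q_4 = 14·29521 + 894 = 414188 → 19488611/414188
APPEND 6: p_5 = 6·19488611 + 1389039 = 118320705, q_5 = 6·414188 + 29521 = 2514649 → 118320705/2514649
APPEND 35: p_6 = 35·118320705 + 19488611 = 4160713286, q_6 = 35·2514649 + 414188 = 88426903 → 4160713286/88426903
APPEND 38: p_7 = 38·4160713286 + 118320705 = 158225425573, q_7 = 38·88426903 + 2514649 = 3362736963 → 158225425573/3362736963
APPEND 42: p_8 = 42·158225425573 + 4160713286 = 6649628587352, q_8 = 42·3362736963 + 88426903 = 141323379349 → 6649628587352/141323379349
APPEND 33: p_9 = 33·6649628587352 + 158225425573 = 219595968808189, q_9 = 33·141323379349 + 3362736963 = 4667034255480 → 219595968808189/4667034255480
APPEND 44: p_10 = 44·219595968808189 + 6649628587352 = 9668872256147668, q_10 = 44·4667034255480 + 141323379349 = 205490830620469 → 9668872256147668/205490830620469
APPEND 20: p_11 = 20·9668872256147668 + 219595968808189 = 193597041091761549, q_11 = 20·205490830620469 + 4667034255480 = 4114483646664860 → 193597041091761549/4114483646664860
APPEND 16: p_12 = 16·193597041091761549 + 9668872256147668 = 3107221529724332452, q_12 = 16·4114483646664860 + 205490830620469 = 66037229177258229 → 3107221529724332452/66037229177258229
APPEND 37: p_13 = 37·3107221529724332452 + 193597041091761549 = 115160793640892062273, q_13 = 37·66037229177258229 + 4114483646664860 = 2447491963205219333 → 115160793640892062273/2447491963205219333
APPEND 19: p_14 = 19·115160793640892062273 + 3107221529724332452 = 2191162300706673515639, q_14 = 19·2447491963205219333 + 66037229177258229 = 46568384530076425556 → 2191162300706673515639/46568384530076425556
APPEND 38: p_15 = 38·2191162300706673515639 + 115160793640892062273 = 83379328220494485656555, q_15 = 38·46568384530076425556 + 2447491963205219333 = 1772046104106109390461 → 83379328220494485656555/1772046104106109390461
APPEND 49: p_16 = 49·83379328220494485656555 + 2191162300706673515639 = 4087778245104936470686834, q_16 = 49·1772046104106109390461 + 46568384530076425556 = 86876827485729436558145 → 4087778245104936470686834/86876827485729436558145
APPEND 44: p_17 = 44·4087778245104936470686834 + 83379328220494485656555 = 179945622112837699195877251, q_17 = 44·86876827485729436558145 + 1772046104106109390461 = 3824352455476201317948841 → 179945622112837699195877251/3824352455476201317948841

47/1
894/19
1389039/29521
118320705/2514649
4160713286/88426903
158225425573/3362736963
3107221529724332452/66037229177258229
2191162300706673515639/46568384530076425556
179945622112837699195877251/3824352455476201317948841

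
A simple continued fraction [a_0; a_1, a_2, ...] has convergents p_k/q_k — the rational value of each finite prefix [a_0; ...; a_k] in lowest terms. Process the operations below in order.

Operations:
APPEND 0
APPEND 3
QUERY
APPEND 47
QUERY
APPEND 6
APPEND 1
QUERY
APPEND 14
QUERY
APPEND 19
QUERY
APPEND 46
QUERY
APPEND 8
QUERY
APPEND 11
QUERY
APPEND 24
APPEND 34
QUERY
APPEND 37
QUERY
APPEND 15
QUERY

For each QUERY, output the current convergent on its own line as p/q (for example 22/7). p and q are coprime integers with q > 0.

APPEND 0: p_0 = 0·1 + 0 = 0, q_0 = 0·0 + 1 = 1 → 0/1
APPEND 3: p_1 = 3·0 + 1 = 1, q_1 = 3·1 + 0 = 3 → 1/3
APPEND 47: p_2 = 47·1 + 0 = 47, q_2 = 47·3 + 1 = 142 → 47/142
APPEND 6: p_3 = 6·47 + 1 = 283, q_3 = 6·142 + 3 = 855 → 283/855
APPEND 1: p_4 = 1·283 + 47 = 330, q_4 = 1·855 + 142 = 997 → 330/997
APPEND 14: p_5 = 14·330 + 283 = 4903, q_5 = 14·997 + 855 = 14813 → 4903/14813
APPEND 19: p_6 = 19·4903 + 330 = 93487, q_6 = 19·14813 + 997 = 282444 → 93487/282444
APPEND 46: p_7 = 46·93487 + 4903 = 4305305, q_7 = 46·282444 + 14813 = 13007237 → 4305305/13007237
APPEND 8: p_8 = 8·4305305 + 93487 = 34535927, q_8 = 8·13007237 + 282444 = 104340340 → 34535927/104340340
APPEND 11: p_9 = 11·34535927 + 4305305 = 384200502, q_9 = 11·104340340 + 13007237 = 1160750977 → 384200502/1160750977
APPEND 24: p_10 = 24·384200502 + 34535927 = 9255347975, q_10 = 24·1160750977 + 104340340 = 27962363788 → 9255347975/27962363788
APPEND 34: p_11 = 34·9255347975 + 384200502 = 315066031652, q_11 = 34·27962363788 + 1160750977 = 951881119769 → 315066031652/951881119769
APPEND 37: p_12 = 37·315066031652 + 9255347975 = 11666698519099, q_12 = 37·951881119769 + 27962363788 = 35247563795241 → 11666698519099/35247563795241
APPEND 15: p_13 = 15·11666698519099 + 315066031652 = 175315543818137, q_13 = 15·35247563795241 + 951881119769 = 529665338048384 → 175315543818137/529665338048384

1/3
47/142
330/997
4903/14813
93487/282444
4305305/13007237
34535927/104340340
384200502/1160750977
315066031652/951881119769
11666698519099/35247563795241
175315543818137/529665338048384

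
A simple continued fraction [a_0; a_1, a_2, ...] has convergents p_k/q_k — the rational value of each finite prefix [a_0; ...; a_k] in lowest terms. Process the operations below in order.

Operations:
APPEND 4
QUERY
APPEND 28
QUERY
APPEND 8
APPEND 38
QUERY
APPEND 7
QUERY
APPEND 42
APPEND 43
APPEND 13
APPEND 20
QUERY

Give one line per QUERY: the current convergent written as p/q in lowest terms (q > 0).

4/1
113/28
34617/8578
243227/60271
115305929940/28572501011

APPEND 4: p_0 = 4·1 + 0 = 4, q_0 = 4·0 + 1 = 1 → 4/1
APPEND 28: p_1 = 28·4 + 1 = 113, q_1 = 28·1 + 0 = 28 → 113/28
APPEND 8: p_2 = 8·113 + 4 = 908, q_2 = 8·28 + 1 = 225 → 908/225
APPEND 38: p_3 = 38·908 + 113 = 34617, q_3 = 38·225 + 28 = 8578 → 34617/8578
APPEND 7: p_4 = 7·34617 + 908 = 243227, q_4 = 7·8578 + 225 = 60271 → 243227/60271
APPEND 42: p_5 = 42·243227 + 34617 = 10250151, q_5 = 42·60271 + 8578 = 2539960 → 10250151/2539960
APPEND 43: p_6 = 43·10250151 + 243227 = 440999720, q_6 = 43·2539960 + 60271 = 109278551 → 440999720/109278551
APPEND 13: p_7 = 13·440999720 + 10250151 = 5743246511, q_7 = 13·109278551 + 2539960 = 1423161123 → 5743246511/1423161123
APPEND 20: p_8 = 20·5743246511 + 440999720 = 115305929940, q_8 = 20·1423161123 + 109278551 = 28572501011 → 115305929940/28572501011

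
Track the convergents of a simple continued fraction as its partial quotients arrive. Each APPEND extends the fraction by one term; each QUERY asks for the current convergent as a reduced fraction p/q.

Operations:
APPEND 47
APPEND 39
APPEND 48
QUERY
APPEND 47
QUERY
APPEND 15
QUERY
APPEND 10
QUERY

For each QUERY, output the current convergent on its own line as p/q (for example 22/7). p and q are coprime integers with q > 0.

APPEND 47: p_0 = 47·1 + 0 = 47, q_0 = 47·0 + 1 = 1 → 47/1
APPEND 39: p_1 = 39·47 + 1 = 1834, q_1 = 39·1 + 0 = 39 → 1834/39
APPEND 48: p_2 = 48·1834 + 47 = 88079, q_2 = 48·39 + 1 = 1873 → 88079/1873
APPEND 47: p_3 = 47·88079 + 1834 = 4141547, q_3 = 47·1873 + 39 = 88070 → 4141547/88070
APPEND 15: p_4 = 15·4141547 + 88079 = 62211284, q_4 = 15·88070 + 1873 = 1322923 → 62211284/1322923
APPEND 10: p_5 = 10·62211284 + 4141547 = 626254387, q_5 = 10·1322923 + 88070 = 13317300 → 626254387/13317300

88079/1873
4141547/88070
62211284/1322923
626254387/13317300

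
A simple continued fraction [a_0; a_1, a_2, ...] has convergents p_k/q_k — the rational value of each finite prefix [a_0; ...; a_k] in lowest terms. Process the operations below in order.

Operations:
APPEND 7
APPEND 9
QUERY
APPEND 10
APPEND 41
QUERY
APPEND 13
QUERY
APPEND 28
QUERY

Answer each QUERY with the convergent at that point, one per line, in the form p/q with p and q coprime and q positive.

APPEND 7: p_0 = 7·1 + 0 = 7, q_0 = 7·0 + 1 = 1 → 7/1
APPEND 9: p_1 = 9·7 + 1 = 64, q_1 = 9·1 + 0 = 9 → 64/9
APPEND 10: p_2 = 10·64 + 7 = 647, q_2 = 10·9 + 1 = 91 → 647/91
APPEND 41: p_3 = 41·647 + 64 = 26591, q_3 = 41·91 + 9 = 3740 → 26591/3740
APPEND 13: p_4 = 13·26591 + 647 = 346330, q_4 = 13·3740 + 91 = 48711 → 346330/48711
APPEND 28: p_5 = 28·346330 + 26591 = 9723831, q_5 = 28·48711 + 3740 = 1367648 → 9723831/1367648

64/9
26591/3740
346330/48711
9723831/1367648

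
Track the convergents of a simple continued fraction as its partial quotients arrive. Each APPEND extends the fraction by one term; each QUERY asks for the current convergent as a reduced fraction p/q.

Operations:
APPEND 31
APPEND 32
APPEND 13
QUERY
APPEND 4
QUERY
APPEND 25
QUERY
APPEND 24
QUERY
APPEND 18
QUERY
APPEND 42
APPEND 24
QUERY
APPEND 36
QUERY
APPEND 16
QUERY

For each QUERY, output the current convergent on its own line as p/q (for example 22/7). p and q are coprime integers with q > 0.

12940/417
52753/1700
1331765/42917
32015113/1031708
577603799/18613661
583570595903/18805944941
21032832827179/677796823346
337108895830767/10863555118477

APPEND 31: p_0 = 31·1 + 0 = 31, q_0 = 31·0 + 1 = 1 → 31/1
APPEND 32: p_1 = 32·31 + 1 = 993, q_1 = 32·1 + 0 = 32 → 993/32
APPEND 13: p_2 = 13·993 + 31 = 12940, q_2 = 13·32 + 1 = 417 → 12940/417
APPEND 4: p_3 = 4·12940 + 993 = 52753, q_3 = 4·417 + 32 = 1700 → 52753/1700
APPEND 25: p_4 = 25·52753 + 12940 = 1331765, q_4 = 25·1700 + 417 = 42917 → 1331765/42917
APPEND 24: p_5 = 24·1331765 + 52753 = 32015113, q_5 = 24·42917 + 1700 = 1031708 → 32015113/1031708
APPEND 18: p_6 = 18·32015113 + 1331765 = 577603799, q_6 = 18·1031708 + 42917 = 18613661 → 577603799/18613661
APPEND 42: p_7 = 42·577603799 + 32015113 = 24291374671, q_7 = 42·18613661 + 1031708 = 782805470 → 24291374671/782805470
APPEND 24: p_8 = 24·24291374671 + 577603799 = 583570595903, q_8 = 24·782805470 + 18613661 = 18805944941 → 583570595903/18805944941
APPEND 36: p_9 = 36·583570595903 + 24291374671 = 21032832827179, q_9 = 36·18805944941 + 782805470 = 677796823346 → 21032832827179/677796823346
APPEND 16: p_10 = 16·21032832827179 + 583570595903 = 337108895830767, q_10 = 16·677796823346 + 18805944941 = 10863555118477 → 337108895830767/10863555118477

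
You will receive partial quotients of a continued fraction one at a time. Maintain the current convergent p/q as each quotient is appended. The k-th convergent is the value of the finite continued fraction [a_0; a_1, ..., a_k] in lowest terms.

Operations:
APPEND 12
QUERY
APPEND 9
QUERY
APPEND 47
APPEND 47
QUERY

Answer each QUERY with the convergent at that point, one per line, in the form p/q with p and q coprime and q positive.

12/1
109/9
241454/19937

APPEND 12: p_0 = 12·1 + 0 = 12, q_0 = 12·0 + 1 = 1 → 12/1
APPEND 9: p_1 = 9·12 + 1 = 109, q_1 = 9·1 + 0 = 9 → 109/9
APPEND 47: p_2 = 47·109 + 12 = 5135, q_2 = 47·9 + 1 = 424 → 5135/424
APPEND 47: p_3 = 47·5135 + 109 = 241454, q_3 = 47·424 + 9 = 19937 → 241454/19937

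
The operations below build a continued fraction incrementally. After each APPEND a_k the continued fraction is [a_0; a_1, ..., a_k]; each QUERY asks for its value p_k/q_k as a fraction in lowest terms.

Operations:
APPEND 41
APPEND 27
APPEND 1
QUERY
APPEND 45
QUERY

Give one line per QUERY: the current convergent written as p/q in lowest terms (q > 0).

1149/28
52813/1287

APPEND 41: p_0 = 41·1 + 0 = 41, q_0 = 41·0 + 1 = 1 → 41/1
APPEND 27: p_1 = 27·41 + 1 = 1108, q_1 = 27·1 + 0 = 27 → 1108/27
APPEND 1: p_2 = 1·1108 + 41 = 1149, q_2 = 1·27 + 1 = 28 → 1149/28
APPEND 45: p_3 = 45·1149 + 1108 = 52813, q_3 = 45·28 + 27 = 1287 → 52813/1287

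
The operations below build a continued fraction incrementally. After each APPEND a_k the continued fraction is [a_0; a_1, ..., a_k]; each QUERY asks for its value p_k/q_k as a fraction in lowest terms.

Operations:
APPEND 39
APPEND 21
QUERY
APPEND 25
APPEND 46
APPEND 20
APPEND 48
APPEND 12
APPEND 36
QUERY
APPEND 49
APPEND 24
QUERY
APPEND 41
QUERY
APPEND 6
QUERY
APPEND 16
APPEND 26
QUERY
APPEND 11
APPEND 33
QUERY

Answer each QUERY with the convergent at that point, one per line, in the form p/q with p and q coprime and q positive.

820/21
394590742442/10105396081
464695757868578/11900772586201
19071871954575287/488427120500496
114895927485320300/2942463495589177
48407470432197522562/1239706382793699705
17681613658806648315439/452822862157554294444

APPEND 39: p_0 = 39·1 + 0 = 39, q_0 = 39·0 + 1 = 1 → 39/1
APPEND 21: p_1 = 21·39 + 1 = 820, q_1 = 21·1 + 0 = 21 → 820/21
APPEND 25: p_2 = 25·820 + 39 = 20539, q_2 = 25·21 + 1 = 526 → 20539/526
APPEND 46: p_3 = 46·20539 + 820 = 945614, q_3 = 46·526 + 21 = 24217 → 945614/24217
APPEND 20: p_4 = 20·945614 + 20539 = 18932819, q_4 = 20·24217 + 526 = 484866 → 18932819/484866
APPEND 48: p_5 = 48·18932819 + 945614 = 909720926, q_5 = 48·484866 + 24217 = 23297785 → 909720926/23297785
APPEND 12: p_6 = 12·909720926 + 18932819 = 10935583931, q_6 = 12·23297785 + 484866 = 280058286 → 10935583931/280058286
APPEND 36: p_7 = 36·10935583931 + 909720926 = 394590742442, q_7 = 36·280058286 + 23297785 = 10105396081 → 394590742442/10105396081
APPEND 49: p_8 = 49·394590742442 + 10935583931 = 19345881963589, q_8 = 49·10105396081 + 280058286 = 495444466255 → 19345881963589/495444466255
APPEND 24: p_9 = 24·19345881963589 + 394590742442 = 464695757868578, q_9 = 24·495444466255 + 10105396081 = 11900772586201 → 464695757868578/11900772586201
APPEND 41: p_10 = 41·464695757868578 + 19345881963589 = 19071871954575287, q_10 = 41·11900772586201 + 495444466255 = 488427120500496 → 19071871954575287/488427120500496
APPEND 6: p_11 = 6·19071871954575287 + 464695757868578 = 114895927485320300, q_11 = 6·488427120500496 + 11900772586201 = 2942463495589177 → 114895927485320300/2942463495589177
APPEND 16: p_12 = 16·114895927485320300 + 19071871954575287 = 1857406711719700087, q_12 = 16·2942463495589177 + 488427120500496 = 47567843049927328 → 1857406711719700087/47567843049927328
APPEND 26: p_13 = 26·1857406711719700087 + 114895927485320300 = 48407470432197522562, q_13 = 26·47567843049927328 + 2942463495589177 = 1239706382793699705 → 48407470432197522562/1239706382793699705
APPEND 11: p_14 = 11·48407470432197522562 + 1857406711719700087 = 534339581465892448269, q_14 = 11·1239706382793699705 + 47567843049927328 = 13684338053780624083 → 534339581465892448269/13684338053780624083
APPEND 33: p_15 = 33·534339581465892448269 + 48407470432197522562 = 17681613658806648315439, q_15 = 33·13684338053780624083 + 1239706382793699705 = 452822862157554294444 → 17681613658806648315439/452822862157554294444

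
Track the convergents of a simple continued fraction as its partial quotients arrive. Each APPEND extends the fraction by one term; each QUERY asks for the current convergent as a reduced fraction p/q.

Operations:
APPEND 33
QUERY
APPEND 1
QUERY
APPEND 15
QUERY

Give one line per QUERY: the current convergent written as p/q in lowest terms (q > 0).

33/1
34/1
543/16

APPEND 33: p_0 = 33·1 + 0 = 33, q_0 = 33·0 + 1 = 1 → 33/1
APPEND 1: p_1 = 1·33 + 1 = 34, q_1 = 1·1 + 0 = 1 → 34/1
APPEND 15: p_2 = 15·34 + 33 = 543, q_2 = 15·1 + 1 = 16 → 543/16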